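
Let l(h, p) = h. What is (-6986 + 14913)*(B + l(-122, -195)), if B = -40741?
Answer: -323921001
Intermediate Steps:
(-6986 + 14913)*(B + l(-122, -195)) = (-6986 + 14913)*(-40741 - 122) = 7927*(-40863) = -323921001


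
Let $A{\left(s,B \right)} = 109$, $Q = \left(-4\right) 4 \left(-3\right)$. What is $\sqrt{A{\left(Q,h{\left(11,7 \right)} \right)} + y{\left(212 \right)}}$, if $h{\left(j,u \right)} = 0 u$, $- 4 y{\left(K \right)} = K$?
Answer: $2 \sqrt{14} \approx 7.4833$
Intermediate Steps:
$y{\left(K \right)} = - \frac{K}{4}$
$Q = 48$ ($Q = \left(-16\right) \left(-3\right) = 48$)
$h{\left(j,u \right)} = 0$
$\sqrt{A{\left(Q,h{\left(11,7 \right)} \right)} + y{\left(212 \right)}} = \sqrt{109 - 53} = \sqrt{56} = 2 \sqrt{14}$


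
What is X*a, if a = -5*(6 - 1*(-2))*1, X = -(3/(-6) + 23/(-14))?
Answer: -600/7 ≈ -85.714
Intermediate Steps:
X = 15/7 (X = -(3*(-⅙) + 23*(-1/14)) = -(-½ - 23/14) = -1*(-15/7) = 15/7 ≈ 2.1429)
a = -40 (a = -5*(6 + 2)*1 = -5*8*1 = -40*1 = -40)
X*a = (15/7)*(-40) = -600/7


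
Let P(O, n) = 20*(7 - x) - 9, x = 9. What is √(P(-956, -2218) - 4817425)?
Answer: I*√4817474 ≈ 2194.9*I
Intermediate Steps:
P(O, n) = -49 (P(O, n) = 20*(7 - 1*9) - 9 = 20*(7 - 9) - 9 = 20*(-2) - 9 = -40 - 9 = -49)
√(P(-956, -2218) - 4817425) = √(-49 - 4817425) = √(-4817474) = I*√4817474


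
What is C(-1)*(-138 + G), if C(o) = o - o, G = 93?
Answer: 0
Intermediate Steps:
C(o) = 0
C(-1)*(-138 + G) = 0*(-138 + 93) = 0*(-45) = 0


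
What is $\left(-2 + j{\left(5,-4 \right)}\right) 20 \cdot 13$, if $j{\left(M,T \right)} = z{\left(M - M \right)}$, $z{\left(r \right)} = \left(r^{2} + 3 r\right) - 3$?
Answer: $-1300$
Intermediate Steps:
$z{\left(r \right)} = -3 + r^{2} + 3 r$
$j{\left(M,T \right)} = -3$ ($j{\left(M,T \right)} = -3 + \left(M - M\right)^{2} + 3 \left(M - M\right) = -3 + 0^{2} + 3 \cdot 0 = -3 + 0 + 0 = -3$)
$\left(-2 + j{\left(5,-4 \right)}\right) 20 \cdot 13 = \left(-2 - 3\right) 20 \cdot 13 = \left(-5\right) 20 \cdot 13 = \left(-100\right) 13 = -1300$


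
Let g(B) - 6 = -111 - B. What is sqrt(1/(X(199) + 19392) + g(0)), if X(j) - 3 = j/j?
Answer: I*sqrt(9875371571)/9698 ≈ 10.247*I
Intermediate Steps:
X(j) = 4 (X(j) = 3 + j/j = 3 + 1 = 4)
g(B) = -105 - B (g(B) = 6 + (-111 - B) = -105 - B)
sqrt(1/(X(199) + 19392) + g(0)) = sqrt(1/(4 + 19392) + (-105 - 1*0)) = sqrt(1/19396 + (-105 + 0)) = sqrt(1/19396 - 105) = sqrt(-2036579/19396) = I*sqrt(9875371571)/9698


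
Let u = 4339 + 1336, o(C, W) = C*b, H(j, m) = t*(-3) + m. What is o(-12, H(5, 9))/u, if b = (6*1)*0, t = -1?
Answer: 0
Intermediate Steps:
b = 0 (b = 6*0 = 0)
H(j, m) = 3 + m (H(j, m) = -1*(-3) + m = 3 + m)
o(C, W) = 0 (o(C, W) = C*0 = 0)
u = 5675
o(-12, H(5, 9))/u = 0/5675 = 0*(1/5675) = 0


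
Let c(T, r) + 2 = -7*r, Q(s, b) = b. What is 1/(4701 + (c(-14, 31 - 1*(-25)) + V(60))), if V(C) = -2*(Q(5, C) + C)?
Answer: 1/4067 ≈ 0.00024588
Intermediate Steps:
c(T, r) = -2 - 7*r
V(C) = -4*C (V(C) = -2*(C + C) = -4*C)
1/(4701 + (c(-14, 31 - 1*(-25)) + V(60))) = 1/(4701 + ((-2 - 7*(31 - 1*(-25))) - 4*60)) = 1/(4701 + ((-2 - 7*(31 + 25)) - 240)) = 1/(4701 + ((-2 - 7*56) - 240)) = 1/(4701 + ((-2 - 392) - 240)) = 1/(4701 + (-394 - 240)) = 1/(4701 - 634) = 1/4067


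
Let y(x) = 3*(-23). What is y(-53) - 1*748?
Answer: -817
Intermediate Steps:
y(x) = -69
y(-53) - 1*748 = -69 - 1*748 = -69 - 748 = -817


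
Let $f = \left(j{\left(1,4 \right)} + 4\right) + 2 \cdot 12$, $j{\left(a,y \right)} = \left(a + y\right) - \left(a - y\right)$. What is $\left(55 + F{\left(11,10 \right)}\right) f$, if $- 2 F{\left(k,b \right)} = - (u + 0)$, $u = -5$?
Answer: $1890$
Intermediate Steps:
$F{\left(k,b \right)} = - \frac{5}{2}$ ($F{\left(k,b \right)} = - \frac{\left(-1\right) \left(-5 + 0\right)}{2} = - \frac{\left(-1\right) \left(-5\right)}{2} = \left(- \frac{1}{2}\right) 5 = - \frac{5}{2}$)
$j{\left(a,y \right)} = 2 y$
$f = 36$ ($f = \left(2 \cdot 4 + 4\right) + 2 \cdot 12 = \left(8 + 4\right) + 24 = 12 + 24 = 36$)
$\left(55 + F{\left(11,10 \right)}\right) f = \left(55 - \frac{5}{2}\right) 36 = \frac{105}{2} \cdot 36 = 1890$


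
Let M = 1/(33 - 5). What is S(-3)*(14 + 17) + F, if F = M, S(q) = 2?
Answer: 1737/28 ≈ 62.036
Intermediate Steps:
M = 1/28 ≈ 0.035714
F = 1/28 ≈ 0.035714
S(-3)*(14 + 17) + F = 2*(14 + 17) + 1/28 = 2*31 + 1/28 = 62 + 1/28 = 1737/28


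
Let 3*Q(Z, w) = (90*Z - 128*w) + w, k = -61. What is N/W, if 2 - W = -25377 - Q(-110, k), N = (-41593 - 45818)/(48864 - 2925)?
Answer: -87411/1132916992 ≈ -7.7156e-5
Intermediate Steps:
Q(Z, w) = 30*Z - 127*w/3 (Q(Z, w) = ((90*Z - 128*w) + w)/3 = ((-128*w + 90*Z) + w)/3 = (-127*w + 90*Z)/3 = 30*Z - 127*w/3)
N = -29137/15313 (N = -87411/45939 = -87411*1/45939 = -29137/15313 ≈ -1.9028)
W = 73984/3 (W = 2 - (-25377 - (30*(-110) - 127/3*(-61))) = 2 - (-25377 - (-3300 + 7747/3)) = 2 - (-25377 - 1*(-2153/3)) = 2 - (-25377 + 2153/3) = 2 - 1*(-73978/3) = 2 + 73978/3 = 73984/3 ≈ 24661.)
N/W = -29137/(15313*73984/3) = -29137/15313*3/73984 = -87411/1132916992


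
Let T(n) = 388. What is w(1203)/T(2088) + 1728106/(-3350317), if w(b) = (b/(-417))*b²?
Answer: -13988383994455/1299922996 ≈ -10761.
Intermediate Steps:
w(b) = -b³/417 (w(b) = (b*(-1/417))*b² = (-b/417)*b² = -b³/417)
w(1203)/T(2088) + 1728106/(-3350317) = -1/417*1203³/388 + 1728106/(-3350317) = -1/417*1740992427*(1/388) + 1728106*(-1/3350317) = -580330809/139*1/388 - 1728106/3350317 = -580330809/53932 - 1728106/3350317 = -13988383994455/1299922996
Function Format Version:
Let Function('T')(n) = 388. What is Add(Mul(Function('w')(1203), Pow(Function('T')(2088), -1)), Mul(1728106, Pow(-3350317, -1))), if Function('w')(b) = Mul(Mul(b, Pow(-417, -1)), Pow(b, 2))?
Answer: Rational(-13988383994455, 1299922996) ≈ -10761.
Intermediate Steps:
Function('w')(b) = Mul(Rational(-1, 417), Pow(b, 3)) (Function('w')(b) = Mul(Mul(b, Rational(-1, 417)), Pow(b, 2)) = Mul(Mul(Rational(-1, 417), b), Pow(b, 2)) = Mul(Rational(-1, 417), Pow(b, 3)))
Add(Mul(Function('w')(1203), Pow(Function('T')(2088), -1)), Mul(1728106, Pow(-3350317, -1))) = Add(Mul(Mul(Rational(-1, 417), Pow(1203, 3)), Pow(388, -1)), Mul(1728106, Pow(-3350317, -1))) = Add(Mul(Mul(Rational(-1, 417), 1740992427), Rational(1, 388)), Mul(1728106, Rational(-1, 3350317))) = Add(Mul(Rational(-580330809, 139), Rational(1, 388)), Rational(-1728106, 3350317)) = Add(Rational(-580330809, 53932), Rational(-1728106, 3350317)) = Rational(-13988383994455, 1299922996)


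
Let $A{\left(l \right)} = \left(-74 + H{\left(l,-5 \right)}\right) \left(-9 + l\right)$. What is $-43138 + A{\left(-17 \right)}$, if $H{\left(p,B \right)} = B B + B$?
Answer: $-41734$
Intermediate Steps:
$H{\left(p,B \right)} = B + B^{2}$ ($H{\left(p,B \right)} = B^{2} + B = B + B^{2}$)
$A{\left(l \right)} = 486 - 54 l$ ($A{\left(l \right)} = \left(-74 - 5 \left(1 - 5\right)\right) \left(-9 + l\right) = \left(-74 - -20\right) \left(-9 + l\right) = \left(-74 + 20\right) \left(-9 + l\right) = - 54 \left(-9 + l\right) = 486 - 54 l$)
$-43138 + A{\left(-17 \right)} = -43138 + \left(486 - -918\right) = -43138 + \left(486 + 918\right) = -43138 + 1404 = -41734$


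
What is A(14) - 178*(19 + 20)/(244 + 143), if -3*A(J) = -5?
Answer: -2099/129 ≈ -16.271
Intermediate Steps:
A(J) = 5/3 (A(J) = -⅓*(-5) = 5/3)
A(14) - 178*(19 + 20)/(244 + 143) = 5/3 - 178*(19 + 20)/(244 + 143) = 5/3 - 6942/387 = 5/3 - 178*13/129 = 5/3 - 2314/129 = -2099/129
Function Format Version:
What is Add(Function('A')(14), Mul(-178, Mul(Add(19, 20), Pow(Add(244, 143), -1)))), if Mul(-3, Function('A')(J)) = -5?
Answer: Rational(-2099, 129) ≈ -16.271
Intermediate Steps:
Function('A')(J) = Rational(5, 3) (Function('A')(J) = Mul(Rational(-1, 3), -5) = Rational(5, 3))
Add(Function('A')(14), Mul(-178, Mul(Add(19, 20), Pow(Add(244, 143), -1)))) = Add(Rational(5, 3), Mul(-178, Mul(Add(19, 20), Pow(Add(244, 143), -1)))) = Add(Rational(5, 3), Mul(-178, Mul(39, Pow(387, -1)))) = Add(Rational(5, 3), Mul(-178, Mul(39, Rational(1, 387)))) = Add(Rational(5, 3), Mul(-178, Rational(13, 129))) = Add(Rational(5, 3), Rational(-2314, 129)) = Rational(-2099, 129)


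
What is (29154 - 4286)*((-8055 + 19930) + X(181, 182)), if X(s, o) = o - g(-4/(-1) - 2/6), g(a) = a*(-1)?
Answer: 899773976/3 ≈ 2.9992e+8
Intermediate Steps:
g(a) = -a
X(s, o) = 11/3 + o (X(s, o) = o - (-1)*(-4/(-1) - 2/6) = o - (-1)*(-4*(-1) - 2*⅙) = o - (-1)*(4 - ⅓) = o - (-1)*11/3 = o - 1*(-11/3) = o + 11/3 = 11/3 + o)
(29154 - 4286)*((-8055 + 19930) + X(181, 182)) = (29154 - 4286)*((-8055 + 19930) + (11/3 + 182)) = 24868*(11875 + 557/3) = 24868*(36182/3) = 899773976/3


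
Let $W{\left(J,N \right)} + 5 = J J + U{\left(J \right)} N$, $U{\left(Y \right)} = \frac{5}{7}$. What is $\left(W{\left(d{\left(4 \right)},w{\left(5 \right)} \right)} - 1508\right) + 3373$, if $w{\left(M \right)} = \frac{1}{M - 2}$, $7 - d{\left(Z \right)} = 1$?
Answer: $\frac{39821}{21} \approx 1896.2$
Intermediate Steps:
$U{\left(Y \right)} = \frac{5}{7}$ ($U{\left(Y \right)} = 5 \cdot \frac{1}{7} = \frac{5}{7}$)
$d{\left(Z \right)} = 6$ ($d{\left(Z \right)} = 7 - 1 = 6$)
$w{\left(M \right)} = \frac{1}{-2 + M}$
$W{\left(J,N \right)} = -5 + J^{2} + \frac{5 N}{7}$ ($W{\left(J,N \right)} = -5 + \left(J J + \frac{5 N}{7}\right) = -5 + \left(J^{2} + \frac{5 N}{7}\right) = -5 + J^{2} + \frac{5 N}{7}$)
$\left(W{\left(d{\left(4 \right)},w{\left(5 \right)} \right)} - 1508\right) + 3373 = \left(\left(-5 + 6^{2} + \frac{5}{7 \left(-2 + 5\right)}\right) - 1508\right) + 3373 = \left(\left(-5 + 36 + \frac{5}{7 \cdot 3}\right) - 1508\right) + 3373 = \left(\left(-5 + 36 + \frac{5}{7} \cdot \frac{1}{3}\right) - 1508\right) + 3373 = \left(\left(-5 + 36 + \frac{5}{21}\right) - 1508\right) + 3373 = \left(\frac{656}{21} - 1508\right) + 3373 = - \frac{31012}{21} + 3373 = \frac{39821}{21}$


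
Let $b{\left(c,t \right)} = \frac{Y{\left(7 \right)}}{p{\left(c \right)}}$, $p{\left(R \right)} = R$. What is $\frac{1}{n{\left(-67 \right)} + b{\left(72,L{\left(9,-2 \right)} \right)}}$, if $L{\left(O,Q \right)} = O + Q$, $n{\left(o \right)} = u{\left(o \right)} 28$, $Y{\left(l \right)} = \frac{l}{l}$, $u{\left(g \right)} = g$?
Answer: $- \frac{72}{135071} \approx -0.00053305$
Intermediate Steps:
$Y{\left(l \right)} = 1$
$n{\left(o \right)} = 28 o$ ($n{\left(o \right)} = o 28 = 28 o$)
$b{\left(c,t \right)} = \frac{1}{c}$ ($b{\left(c,t \right)} = 1 \frac{1}{c} = \frac{1}{c}$)
$\frac{1}{n{\left(-67 \right)} + b{\left(72,L{\left(9,-2 \right)} \right)}} = \frac{1}{28 \left(-67\right) + \frac{1}{72}} = \frac{1}{-1876 + \frac{1}{72}} = \frac{1}{- \frac{135071}{72}} = - \frac{72}{135071}$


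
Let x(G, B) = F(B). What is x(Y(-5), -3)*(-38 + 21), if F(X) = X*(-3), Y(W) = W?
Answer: -153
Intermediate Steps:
F(X) = -3*X
x(G, B) = -3*B
x(Y(-5), -3)*(-38 + 21) = (-3*(-3))*(-38 + 21) = 9*(-17) = -153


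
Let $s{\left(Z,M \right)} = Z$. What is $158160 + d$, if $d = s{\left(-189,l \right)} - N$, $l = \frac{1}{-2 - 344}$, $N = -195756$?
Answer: $353727$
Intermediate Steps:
$l = - \frac{1}{346}$ ($l = \frac{1}{-346} = - \frac{1}{346} \approx -0.0028902$)
$d = 195567$ ($d = -189 - -195756 = -189 + 195756 = 195567$)
$158160 + d = 158160 + 195567 = 353727$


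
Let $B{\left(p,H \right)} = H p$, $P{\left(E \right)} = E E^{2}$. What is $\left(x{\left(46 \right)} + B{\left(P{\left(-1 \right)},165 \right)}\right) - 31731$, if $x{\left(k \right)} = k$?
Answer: $-31850$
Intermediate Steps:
$P{\left(E \right)} = E^{3}$
$\left(x{\left(46 \right)} + B{\left(P{\left(-1 \right)},165 \right)}\right) - 31731 = \left(46 + 165 \left(-1\right)^{3}\right) - 31731 = \left(46 + 165 \left(-1\right)\right) - 31731 = \left(46 - 165\right) - 31731 = -119 - 31731 = -31850$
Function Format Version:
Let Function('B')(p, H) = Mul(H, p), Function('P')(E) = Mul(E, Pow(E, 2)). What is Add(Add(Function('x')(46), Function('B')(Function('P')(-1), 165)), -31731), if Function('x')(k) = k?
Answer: -31850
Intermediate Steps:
Function('P')(E) = Pow(E, 3)
Add(Add(Function('x')(46), Function('B')(Function('P')(-1), 165)), -31731) = Add(Add(46, Mul(165, Pow(-1, 3))), -31731) = Add(Add(46, Mul(165, -1)), -31731) = Add(Add(46, -165), -31731) = Add(-119, -31731) = -31850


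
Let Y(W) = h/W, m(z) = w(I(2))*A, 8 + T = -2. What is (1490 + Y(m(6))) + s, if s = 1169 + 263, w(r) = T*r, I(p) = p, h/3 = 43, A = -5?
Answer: 292329/100 ≈ 2923.3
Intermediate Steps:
h = 129 (h = 3*43 = 129)
T = -10 (T = -8 - 2 = -10)
w(r) = -10*r
m(z) = 100 (m(z) = -10*2*(-5) = -20*(-5) = 100)
s = 1432
Y(W) = 129/W
(1490 + Y(m(6))) + s = (1490 + 129/100) + 1432 = 149129/100 + 1432 = 292329/100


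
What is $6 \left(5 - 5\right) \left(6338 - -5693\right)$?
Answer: $0$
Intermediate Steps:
$6 \left(5 - 5\right) \left(6338 - -5693\right) = 6 \cdot 0 \left(6338 + 5693\right) = 0 \cdot 12031 = 0$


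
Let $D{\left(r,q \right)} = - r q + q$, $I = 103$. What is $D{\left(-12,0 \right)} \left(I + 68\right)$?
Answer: $0$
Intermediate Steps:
$D{\left(r,q \right)} = q - q r$ ($D{\left(r,q \right)} = - q r + q = q - q r$)
$D{\left(-12,0 \right)} \left(I + 68\right) = 0 \left(1 - -12\right) \left(103 + 68\right) = 0 \left(1 + 12\right) 171 = 0 \cdot 13 \cdot 171 = 0 \cdot 171 = 0$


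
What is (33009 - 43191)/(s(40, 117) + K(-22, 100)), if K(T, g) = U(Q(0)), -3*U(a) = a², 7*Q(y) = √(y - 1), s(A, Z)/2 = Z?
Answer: -1496754/34399 ≈ -43.512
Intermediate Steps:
s(A, Z) = 2*Z
Q(y) = √(-1 + y)/7 (Q(y) = √(y - 1)/7 = √(-1 + y)/7)
U(a) = -a²/3
K(T, g) = 1/147 (K(T, g) = -(√(-1 + 0)/7)²/3 = -(√(-1)/7)²/3 = -(I/7)²/3 = -⅓*(-1/49) = 1/147)
(33009 - 43191)/(s(40, 117) + K(-22, 100)) = (33009 - 43191)/(2*117 + 1/147) = -10182/(234 + 1/147) = -10182/34399/147 = -10182*147/34399 = -1496754/34399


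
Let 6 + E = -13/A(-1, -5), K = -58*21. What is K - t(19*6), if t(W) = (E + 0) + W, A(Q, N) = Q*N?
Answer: -6617/5 ≈ -1323.4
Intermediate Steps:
K = -1218
A(Q, N) = N*Q
E = -43/5 (E = -6 - 13/((-5*(-1))) = -6 - 13/5 = -43/5 ≈ -8.6000)
t(W) = -43/5 + W (t(W) = (-43/5 + 0) + W = -43/5 + W)
K - t(19*6) = -1218 - (-43/5 + 19*6) = -1218 - (-43/5 + 114) = -1218 - 1*527/5 = -1218 - 527/5 = -6617/5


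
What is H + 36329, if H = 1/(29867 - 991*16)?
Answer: 509005620/14011 ≈ 36329.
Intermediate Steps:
H = 1/14011 (H = 1/(29867 - 15856) = 1/14011 ≈ 7.1372e-5)
H + 36329 = 1/14011 + 36329 = 509005620/14011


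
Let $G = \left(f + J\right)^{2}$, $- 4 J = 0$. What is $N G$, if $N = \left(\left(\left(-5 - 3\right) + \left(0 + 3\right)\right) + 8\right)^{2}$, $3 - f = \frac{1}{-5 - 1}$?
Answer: $\frac{361}{4} \approx 90.25$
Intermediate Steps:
$J = 0$ ($J = \left(- \frac{1}{4}\right) 0 = 0$)
$f = \frac{19}{6}$ ($f = 3 - \frac{1}{-5 - 1} = 3 - \frac{1}{-6} = 3 - - \frac{1}{6} = 3 + \frac{1}{6} = \frac{19}{6} \approx 3.1667$)
$G = \frac{361}{36}$ ($G = \left(\frac{19}{6} + 0\right)^{2} = \left(\frac{19}{6}\right)^{2} = \frac{361}{36} \approx 10.028$)
$N = 9$ ($N = \left(\left(-8 + 3\right) + 8\right)^{2} = \left(-5 + 8\right)^{2} = 3^{2} = 9$)
$N G = 9 \cdot \frac{361}{36} = \frac{361}{4}$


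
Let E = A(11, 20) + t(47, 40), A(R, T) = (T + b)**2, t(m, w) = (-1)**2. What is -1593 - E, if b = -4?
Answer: -1850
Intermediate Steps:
t(m, w) = 1
A(R, T) = (-4 + T)**2 (A(R, T) = (T - 4)**2 = (-4 + T)**2)
E = 257 (E = (-4 + 20)**2 + 1 = 16**2 + 1 = 256 + 1 = 257)
-1593 - E = -1593 - 1*257 = -1593 - 257 = -1850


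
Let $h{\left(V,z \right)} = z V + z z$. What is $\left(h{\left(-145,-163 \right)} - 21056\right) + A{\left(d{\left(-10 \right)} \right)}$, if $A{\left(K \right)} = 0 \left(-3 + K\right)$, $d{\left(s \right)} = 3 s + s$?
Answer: $29148$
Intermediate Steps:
$h{\left(V,z \right)} = z^{2} + V z$ ($h{\left(V,z \right)} = V z + z^{2} = z^{2} + V z$)
$d{\left(s \right)} = 4 s$
$A{\left(K \right)} = 0$
$\left(h{\left(-145,-163 \right)} - 21056\right) + A{\left(d{\left(-10 \right)} \right)} = \left(- 163 \left(-145 - 163\right) - 21056\right) + 0 = \left(\left(-163\right) \left(-308\right) - 21056\right) + 0 = \left(50204 - 21056\right) + 0 = 29148 + 0 = 29148$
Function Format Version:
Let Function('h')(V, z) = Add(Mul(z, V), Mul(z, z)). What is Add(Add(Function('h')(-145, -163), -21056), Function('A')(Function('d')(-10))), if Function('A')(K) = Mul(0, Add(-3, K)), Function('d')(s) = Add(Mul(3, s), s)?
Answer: 29148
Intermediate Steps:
Function('h')(V, z) = Add(Pow(z, 2), Mul(V, z)) (Function('h')(V, z) = Add(Mul(V, z), Pow(z, 2)) = Add(Pow(z, 2), Mul(V, z)))
Function('d')(s) = Mul(4, s)
Function('A')(K) = 0
Add(Add(Function('h')(-145, -163), -21056), Function('A')(Function('d')(-10))) = Add(Add(Mul(-163, Add(-145, -163)), -21056), 0) = Add(Add(Mul(-163, -308), -21056), 0) = Add(Add(50204, -21056), 0) = Add(29148, 0) = 29148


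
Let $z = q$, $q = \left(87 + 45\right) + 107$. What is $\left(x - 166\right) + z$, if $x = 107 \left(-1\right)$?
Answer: $-34$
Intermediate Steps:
$x = -107$
$q = 239$ ($q = 132 + 107 = 239$)
$z = 239$
$\left(x - 166\right) + z = \left(-107 - 166\right) + 239 = -273 + 239 = -34$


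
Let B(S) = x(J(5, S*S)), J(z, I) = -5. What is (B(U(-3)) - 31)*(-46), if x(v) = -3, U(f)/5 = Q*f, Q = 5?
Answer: 1564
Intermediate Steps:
U(f) = 25*f (U(f) = 5*(5*f) = 25*f)
B(S) = -3
(B(U(-3)) - 31)*(-46) = (-3 - 31)*(-46) = -34*(-46) = 1564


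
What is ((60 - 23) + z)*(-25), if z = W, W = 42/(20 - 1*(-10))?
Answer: -960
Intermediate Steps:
W = 7/5 (W = 42/(20 + 10) = 42/30 = 42*(1/30) = 7/5 ≈ 1.4000)
z = 7/5 ≈ 1.4000
((60 - 23) + z)*(-25) = ((60 - 23) + 7/5)*(-25) = (37 + 7/5)*(-25) = (192/5)*(-25) = -960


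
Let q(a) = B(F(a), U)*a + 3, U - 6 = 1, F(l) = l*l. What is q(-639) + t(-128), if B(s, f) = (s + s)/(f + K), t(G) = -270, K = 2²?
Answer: -521837175/11 ≈ -4.7440e+7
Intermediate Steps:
K = 4
F(l) = l²
U = 7 (U = 6 + 1 = 7)
B(s, f) = 2*s/(4 + f) (B(s, f) = (s + s)/(f + 4) = (2*s)/(4 + f) = 2*s/(4 + f))
q(a) = 3 + 2*a³/11 (q(a) = (2*a²/(4 + 7))*a + 3 = (2*a²/11)*a + 3 = 2*a³/11 + 3 = 3 + 2*a³/11)
q(-639) + t(-128) = (3 + (2/11)*(-639)³) - 270 = (3 + (2/11)*(-260917119)) - 270 = (3 - 521834238/11) - 270 = -521834205/11 - 270 = -521837175/11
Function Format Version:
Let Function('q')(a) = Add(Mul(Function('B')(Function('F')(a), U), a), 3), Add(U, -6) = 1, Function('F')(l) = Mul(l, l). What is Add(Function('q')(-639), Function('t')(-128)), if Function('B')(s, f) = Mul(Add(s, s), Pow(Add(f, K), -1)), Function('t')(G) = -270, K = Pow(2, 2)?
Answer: Rational(-521837175, 11) ≈ -4.7440e+7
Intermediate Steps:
K = 4
Function('F')(l) = Pow(l, 2)
U = 7 (U = Add(6, 1) = 7)
Function('B')(s, f) = Mul(2, s, Pow(Add(4, f), -1)) (Function('B')(s, f) = Mul(Add(s, s), Pow(Add(f, 4), -1)) = Mul(Mul(2, s), Pow(Add(4, f), -1)) = Mul(2, s, Pow(Add(4, f), -1)))
Function('q')(a) = Add(3, Mul(Rational(2, 11), Pow(a, 3))) (Function('q')(a) = Add(Mul(Mul(2, Pow(a, 2), Pow(Add(4, 7), -1)), a), 3) = Add(Mul(Mul(2, Pow(a, 2), Pow(11, -1)), a), 3) = Add(Mul(Mul(2, Pow(a, 2), Rational(1, 11)), a), 3) = Add(Mul(Mul(Rational(2, 11), Pow(a, 2)), a), 3) = Add(Mul(Rational(2, 11), Pow(a, 3)), 3) = Add(3, Mul(Rational(2, 11), Pow(a, 3))))
Add(Function('q')(-639), Function('t')(-128)) = Add(Add(3, Mul(Rational(2, 11), Pow(-639, 3))), -270) = Add(Add(3, Mul(Rational(2, 11), -260917119)), -270) = Add(Add(3, Rational(-521834238, 11)), -270) = Add(Rational(-521834205, 11), -270) = Rational(-521837175, 11)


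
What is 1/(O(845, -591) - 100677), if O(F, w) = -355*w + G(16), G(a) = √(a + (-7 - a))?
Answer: 109128/11908920391 - I*√7/11908920391 ≈ 9.1635e-6 - 2.2217e-10*I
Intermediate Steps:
G(a) = I*√7 (G(a) = √(-7) = I*√7)
O(F, w) = -355*w + I*√7
1/(O(845, -591) - 100677) = 1/((-355*(-591) + I*√7) - 100677) = 1/((209805 + I*√7) - 100677) = 1/(109128 + I*√7)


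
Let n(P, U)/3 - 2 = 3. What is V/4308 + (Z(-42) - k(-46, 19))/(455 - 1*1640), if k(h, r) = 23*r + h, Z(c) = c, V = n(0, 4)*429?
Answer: 3163613/1701660 ≈ 1.8591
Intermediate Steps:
n(P, U) = 15 (n(P, U) = 6 + 3*3 = 6 + 9 = 15)
V = 6435 (V = 15*429 = 6435)
k(h, r) = h + 23*r
V/4308 + (Z(-42) - k(-46, 19))/(455 - 1*1640) = 6435/4308 + (-42 - (-46 + 23*19))/(455 - 1*1640) = 6435*(1/4308) + (-42 - (-46 + 437))/(455 - 1640) = 2145/1436 + (-42 - 1*391)/(-1185) = 2145/1436 + (-42 - 391)*(-1/1185) = 2145/1436 - 433*(-1/1185) = 2145/1436 + 433/1185 = 3163613/1701660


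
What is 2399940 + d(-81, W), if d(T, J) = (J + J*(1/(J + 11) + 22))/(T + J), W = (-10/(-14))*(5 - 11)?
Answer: 22446649700/9353 ≈ 2.3999e+6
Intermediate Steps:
W = -30/7 (W = -10*(-1/14)*(-6) = (5/7)*(-6) = -30/7 ≈ -4.2857)
d(T, J) = (J + J*(22 + 1/(11 + J)))/(J + T) (d(T, J) = (J + J*(1/(11 + J) + 22))/(J + T) = (J + J*(22 + 1/(11 + J)))/(J + T))
2399940 + d(-81, W) = 2399940 - 30*(254 + 23*(-30/7))/(7*((-30/7)² + 11*(-30/7) + 11*(-81) - 30/7*(-81))) = 2399940 - 30*(254 - 690/7)/(7*(900/49 - 330/7 - 891 + 2430/7)) = 2399940 - 30/7*1088/7/(-28059/49) = 2399940 - 30/7*(-49/28059)*1088/7 = 2399940 + 10880/9353 = 22446649700/9353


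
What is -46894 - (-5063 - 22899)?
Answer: -18932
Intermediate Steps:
-46894 - (-5063 - 22899) = -46894 - 1*(-27962) = -46894 + 27962 = -18932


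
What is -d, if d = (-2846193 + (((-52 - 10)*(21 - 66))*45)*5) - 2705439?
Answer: 4923882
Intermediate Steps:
d = -4923882 (d = (-2846193 + (-62*(-45)*45)*5) - 2705439 = (-2846193 + (2790*45)*5) - 2705439 = (-2846193 + 125550*5) - 2705439 = (-2846193 + 627750) - 2705439 = -2218443 - 2705439 = -4923882)
-d = -1*(-4923882) = 4923882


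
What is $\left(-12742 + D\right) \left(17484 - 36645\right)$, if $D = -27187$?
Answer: $765079569$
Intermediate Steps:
$\left(-12742 + D\right) \left(17484 - 36645\right) = \left(-12742 - 27187\right) \left(17484 - 36645\right) = \left(-39929\right) \left(-19161\right) = 765079569$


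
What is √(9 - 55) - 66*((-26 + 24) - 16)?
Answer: 1188 + I*√46 ≈ 1188.0 + 6.7823*I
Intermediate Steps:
√(9 - 55) - 66*((-26 + 24) - 16) = √(-46) - 66*(-2 - 16) = I*√46 - 66*(-18) = I*√46 + 1188 = 1188 + I*√46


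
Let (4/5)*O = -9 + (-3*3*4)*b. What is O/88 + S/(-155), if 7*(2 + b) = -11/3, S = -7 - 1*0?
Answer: 461323/381920 ≈ 1.2079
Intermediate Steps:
S = -7 (S = -7 + 0 = -7)
b = -53/21 (b = -2 + (-11/3)/7 = -2 + (-11*1/3)/7 = -2 + (1/7)*(-11/3) = -2 - 11/21 = -53/21 ≈ -2.5238)
O = 2865/28 (O = 5*(-9 + (-3*3*4)*(-53/21))/4 = 5*(-9 - 9*4*(-53/21))/4 = 5*(-9 - 36*(-53/21))/4 = 5*(-9 + 636/7)/4 = (5/4)*(573/7) = 2865/28 ≈ 102.32)
O/88 + S/(-155) = (2865/28)/88 - 7/(-155) = (2865/28)*(1/88) - 7*(-1/155) = 2865/2464 + 7/155 = 461323/381920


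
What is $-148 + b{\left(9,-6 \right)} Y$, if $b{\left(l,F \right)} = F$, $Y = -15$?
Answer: $-58$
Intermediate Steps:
$-148 + b{\left(9,-6 \right)} Y = -148 - -90 = -148 + 90 = -58$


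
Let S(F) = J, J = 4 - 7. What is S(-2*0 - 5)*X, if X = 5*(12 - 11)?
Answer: -15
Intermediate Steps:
X = 5 (X = 5*1 = 5)
J = -3
S(F) = -3
S(-2*0 - 5)*X = -3*5 = -15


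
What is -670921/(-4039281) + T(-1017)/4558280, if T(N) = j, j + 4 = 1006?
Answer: 1531146567721/9206086898340 ≈ 0.16632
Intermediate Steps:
j = 1002 (j = -4 + 1006 = 1002)
T(N) = 1002
-670921/(-4039281) + T(-1017)/4558280 = -670921/(-4039281) + 1002/4558280 = -670921*(-1/4039281) + 1002*(1/4558280) = 670921/4039281 + 501/2279140 = 1531146567721/9206086898340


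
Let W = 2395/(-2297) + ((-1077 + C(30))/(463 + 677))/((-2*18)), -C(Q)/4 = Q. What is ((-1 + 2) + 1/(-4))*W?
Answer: -558721/735040 ≈ -0.76012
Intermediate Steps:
C(Q) = -4*Q
W = -558721/551280 (W = 2395/(-2297) + ((-1077 - 4*30)/(463 + 677))/((-2*18)) = 2395*(-1/2297) + ((-1077 - 120)/1140)/(-36) = -2395/2297 - 1197*1/1140*(-1/36) = -2395/2297 - 21/20*(-1/36) = -2395/2297 + 7/240 = -558721/551280 ≈ -1.0135)
((-1 + 2) + 1/(-4))*W = ((-1 + 2) + 1/(-4))*(-558721/551280) = (1 - 1/4)*(-558721/551280) = (3/4)*(-558721/551280) = -558721/735040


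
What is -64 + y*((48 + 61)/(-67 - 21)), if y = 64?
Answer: -1576/11 ≈ -143.27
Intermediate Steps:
-64 + y*((48 + 61)/(-67 - 21)) = -64 + 64*((48 + 61)/(-67 - 21)) = -64 + 64*(109/(-88)) = -64 + 64*(109*(-1/88)) = -64 + 64*(-109/88) = -64 - 872/11 = -1576/11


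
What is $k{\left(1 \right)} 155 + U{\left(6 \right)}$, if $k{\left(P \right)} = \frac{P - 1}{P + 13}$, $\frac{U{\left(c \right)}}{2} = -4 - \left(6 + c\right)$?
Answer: $-32$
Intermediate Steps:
$U{\left(c \right)} = -20 - 2 c$ ($U{\left(c \right)} = 2 \left(-4 - \left(6 + c\right)\right) = 2 \left(-10 - c\right) = -20 - 2 c$)
$k{\left(P \right)} = \frac{-1 + P}{13 + P}$
$k{\left(1 \right)} 155 + U{\left(6 \right)} = \frac{-1 + 1}{13 + 1} \cdot 155 - 32 = \frac{1}{14} \cdot 0 \cdot 155 - 32 = 0 \cdot 155 - 32 = 0 - 32 = -32$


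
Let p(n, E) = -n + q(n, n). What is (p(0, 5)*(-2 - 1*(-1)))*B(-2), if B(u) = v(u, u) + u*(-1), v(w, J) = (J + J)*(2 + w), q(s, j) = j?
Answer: 0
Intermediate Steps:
v(w, J) = 2*J*(2 + w) (v(w, J) = (2*J)*(2 + w) = 2*J*(2 + w))
p(n, E) = 0 (p(n, E) = -n + n = 0)
B(u) = -u + 2*u*(2 + u) (B(u) = 2*u*(2 + u) + u*(-1) = 2*u*(2 + u) - u = -u + 2*u*(2 + u))
(p(0, 5)*(-2 - 1*(-1)))*B(-2) = (0*(-2 - 1*(-1)))*(-2*(3 + 2*(-2))) = (0*(-2 + 1))*(-2*(3 - 4)) = (0*(-1))*(-2*(-1)) = 0*2 = 0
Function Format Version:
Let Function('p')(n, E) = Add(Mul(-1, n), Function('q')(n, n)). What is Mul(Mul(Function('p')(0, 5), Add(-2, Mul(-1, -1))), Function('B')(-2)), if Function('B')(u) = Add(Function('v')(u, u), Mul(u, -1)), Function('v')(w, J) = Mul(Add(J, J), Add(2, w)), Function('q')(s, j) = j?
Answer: 0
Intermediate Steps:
Function('v')(w, J) = Mul(2, J, Add(2, w)) (Function('v')(w, J) = Mul(Mul(2, J), Add(2, w)) = Mul(2, J, Add(2, w)))
Function('p')(n, E) = 0 (Function('p')(n, E) = Add(Mul(-1, n), n) = 0)
Function('B')(u) = Add(Mul(-1, u), Mul(2, u, Add(2, u))) (Function('B')(u) = Add(Mul(2, u, Add(2, u)), Mul(u, -1)) = Add(Mul(2, u, Add(2, u)), Mul(-1, u)) = Add(Mul(-1, u), Mul(2, u, Add(2, u))))
Mul(Mul(Function('p')(0, 5), Add(-2, Mul(-1, -1))), Function('B')(-2)) = Mul(Mul(0, Add(-2, Mul(-1, -1))), Mul(-2, Add(3, Mul(2, -2)))) = Mul(Mul(0, Add(-2, 1)), Mul(-2, Add(3, -4))) = Mul(Mul(0, -1), Mul(-2, -1)) = Mul(0, 2) = 0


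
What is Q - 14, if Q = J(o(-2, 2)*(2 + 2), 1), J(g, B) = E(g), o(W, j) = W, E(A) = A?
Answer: -22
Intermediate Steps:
J(g, B) = g
Q = -8 (Q = -2*(2 + 2) = -2*4 = -8)
Q - 14 = -8 - 14 = -22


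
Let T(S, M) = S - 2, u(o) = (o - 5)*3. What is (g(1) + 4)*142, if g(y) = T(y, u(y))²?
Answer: 710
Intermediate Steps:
u(o) = -15 + 3*o (u(o) = (-5 + o)*3 = -15 + 3*o)
T(S, M) = -2 + S
g(y) = (-2 + y)²
(g(1) + 4)*142 = ((-2 + 1)² + 4)*142 = ((-1)² + 4)*142 = (1 + 4)*142 = 5*142 = 710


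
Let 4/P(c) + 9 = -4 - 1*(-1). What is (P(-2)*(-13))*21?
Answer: 91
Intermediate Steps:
P(c) = -⅓ (P(c) = 4/(-9 + (-4 - 1*(-1))) = 4/(-9 + (-4 + 1)) = 4/(-9 - 3) = 4/(-12) = 4*(-1/12) = -⅓)
(P(-2)*(-13))*21 = -⅓*(-13)*21 = (13/3)*21 = 91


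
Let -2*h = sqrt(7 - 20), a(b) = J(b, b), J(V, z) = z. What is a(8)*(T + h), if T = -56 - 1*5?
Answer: -488 - 4*I*sqrt(13) ≈ -488.0 - 14.422*I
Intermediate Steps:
a(b) = b
h = -I*sqrt(13)/2 (h = -sqrt(7 - 20)/2 = -I*sqrt(13)/2 ≈ -1.8028*I)
T = -61 (T = -56 - 5 = -61)
a(8)*(T + h) = 8*(-61 - I*sqrt(13)/2) = -488 - 4*I*sqrt(13)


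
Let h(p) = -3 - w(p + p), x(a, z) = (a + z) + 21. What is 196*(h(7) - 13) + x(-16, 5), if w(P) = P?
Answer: -5870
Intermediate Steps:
x(a, z) = 21 + a + z
h(p) = -3 - 2*p (h(p) = -3 - (p + p) = -3 - 2*p)
196*(h(7) - 13) + x(-16, 5) = 196*((-3 - 2*7) - 13) + (21 - 16 + 5) = 196*((-3 - 14) - 13) + 10 = 196*(-17 - 13) + 10 = 196*(-30) + 10 = -5880 + 10 = -5870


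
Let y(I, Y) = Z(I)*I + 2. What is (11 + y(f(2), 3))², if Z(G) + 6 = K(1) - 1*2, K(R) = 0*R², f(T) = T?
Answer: 9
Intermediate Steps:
K(R) = 0
Z(G) = -8 (Z(G) = -6 + (0 - 1*2) = -6 + (0 - 2) = -6 - 2 = -8)
y(I, Y) = 2 - 8*I (y(I, Y) = -8*I + 2 = 2 - 8*I)
(11 + y(f(2), 3))² = (11 + (2 - 8*2))² = (11 + (2 - 16))² = (11 - 14)² = (-3)² = 9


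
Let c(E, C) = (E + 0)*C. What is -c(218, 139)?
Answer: -30302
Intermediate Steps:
c(E, C) = C*E (c(E, C) = E*C = C*E)
-c(218, 139) = -139*218 = -1*30302 = -30302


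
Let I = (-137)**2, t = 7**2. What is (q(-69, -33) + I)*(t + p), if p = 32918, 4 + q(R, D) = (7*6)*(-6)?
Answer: 610318071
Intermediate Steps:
q(R, D) = -256 (q(R, D) = -4 + (7*6)*(-6) = -4 + 42*(-6) = -4 - 252 = -256)
t = 49
I = 18769
(q(-69, -33) + I)*(t + p) = (-256 + 18769)*(49 + 32918) = 18513*32967 = 610318071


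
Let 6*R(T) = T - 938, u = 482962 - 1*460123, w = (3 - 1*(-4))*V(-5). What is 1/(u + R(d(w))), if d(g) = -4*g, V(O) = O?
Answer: 1/22706 ≈ 4.4041e-5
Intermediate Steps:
w = -35 (w = (3 - 1*(-4))*(-5) = (3 + 4)*(-5) = 7*(-5) = -35)
u = 22839 (u = 482962 - 460123 = 22839)
R(T) = -469/3 + T/6 (R(T) = (T - 938)/6 = (-938 + T)/6 = -469/3 + T/6)
1/(u + R(d(w))) = 1/(22839 + (-469/3 + (-4*(-35))/6)) = 1/(22839 + (-469/3 + (⅙)*140)) = 1/(22839 + (-469/3 + 70/3)) = 1/(22839 - 133) = 1/22706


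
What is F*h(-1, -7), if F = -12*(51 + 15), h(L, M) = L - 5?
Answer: 4752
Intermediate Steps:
h(L, M) = -5 + L
F = -792 (F = -12*66 = -792)
F*h(-1, -7) = -792*(-5 - 1) = -792*(-6) = 4752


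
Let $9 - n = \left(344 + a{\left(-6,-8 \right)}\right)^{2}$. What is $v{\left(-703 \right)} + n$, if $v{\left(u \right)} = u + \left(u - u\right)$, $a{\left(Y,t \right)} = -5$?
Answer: $-115615$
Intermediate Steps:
$v{\left(u \right)} = u$ ($v{\left(u \right)} = u + 0 = u$)
$n = -114912$ ($n = 9 - \left(344 - 5\right)^{2} = 9 - 339^{2} = 9 - 114921 = -114912$)
$v{\left(-703 \right)} + n = -703 - 114912 = -115615$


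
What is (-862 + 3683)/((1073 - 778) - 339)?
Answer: -2821/44 ≈ -64.114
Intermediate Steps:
(-862 + 3683)/((1073 - 778) - 339) = 2821/(295 - 339) = 2821/(-44) = 2821*(-1/44) = -2821/44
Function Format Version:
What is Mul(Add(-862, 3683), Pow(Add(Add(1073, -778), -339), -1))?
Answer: Rational(-2821, 44) ≈ -64.114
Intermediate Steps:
Mul(Add(-862, 3683), Pow(Add(Add(1073, -778), -339), -1)) = Mul(2821, Pow(Add(295, -339), -1)) = Mul(2821, Pow(-44, -1)) = Mul(2821, Rational(-1, 44)) = Rational(-2821, 44)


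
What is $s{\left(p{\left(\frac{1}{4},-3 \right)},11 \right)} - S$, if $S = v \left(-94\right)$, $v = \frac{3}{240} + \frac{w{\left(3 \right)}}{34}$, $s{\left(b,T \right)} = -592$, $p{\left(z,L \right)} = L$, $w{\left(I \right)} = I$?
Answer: $- \frac{396121}{680} \approx -582.53$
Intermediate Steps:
$v = \frac{137}{1360}$ ($v = \frac{3}{240} + \frac{3}{34} = 3 \cdot \frac{1}{240} + 3 \cdot \frac{1}{34} = \frac{1}{80} + \frac{3}{34} = \frac{137}{1360} \approx 0.10074$)
$S = - \frac{6439}{680}$ ($S = \frac{137}{1360} \left(-94\right) = - \frac{6439}{680} \approx -9.4691$)
$s{\left(p{\left(\frac{1}{4},-3 \right)},11 \right)} - S = -592 - - \frac{6439}{680} = -592 + \frac{6439}{680} = - \frac{396121}{680}$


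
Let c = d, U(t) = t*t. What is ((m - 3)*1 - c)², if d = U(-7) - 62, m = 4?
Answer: 196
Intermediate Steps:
U(t) = t²
d = -13 (d = (-7)² - 62 = 49 - 62 = -13)
c = -13
((m - 3)*1 - c)² = ((4 - 3)*1 - 1*(-13))² = (1*1 + 13)² = (1 + 13)² = 14² = 196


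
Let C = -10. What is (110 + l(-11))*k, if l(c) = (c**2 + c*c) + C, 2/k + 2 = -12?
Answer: -342/7 ≈ -48.857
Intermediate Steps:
k = -1/7 (k = 2/(-2 - 12) = 2/(-14) = 2*(-1/14) = -1/7 ≈ -0.14286)
l(c) = -10 + 2*c**2 (l(c) = (c**2 + c*c) - 10 = (c**2 + c**2) - 10 = 2*c**2 - 10 = -10 + 2*c**2)
(110 + l(-11))*k = (110 + (-10 + 2*(-11)**2))*(-1/7) = (110 + (-10 + 2*121))*(-1/7) = (110 + (-10 + 242))*(-1/7) = (110 + 232)*(-1/7) = 342*(-1/7) = -342/7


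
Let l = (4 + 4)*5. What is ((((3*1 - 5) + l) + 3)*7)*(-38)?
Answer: -10906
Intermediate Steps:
l = 40 (l = 8*5 = 40)
((((3*1 - 5) + l) + 3)*7)*(-38) = ((((3*1 - 5) + 40) + 3)*7)*(-38) = ((((3 - 5) + 40) + 3)*7)*(-38) = (((-2 + 40) + 3)*7)*(-38) = ((38 + 3)*7)*(-38) = (41*7)*(-38) = 287*(-38) = -10906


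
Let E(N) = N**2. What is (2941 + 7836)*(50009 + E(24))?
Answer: 545154545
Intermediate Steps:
(2941 + 7836)*(50009 + E(24)) = (2941 + 7836)*(50009 + 24**2) = 10777*(50009 + 576) = 10777*50585 = 545154545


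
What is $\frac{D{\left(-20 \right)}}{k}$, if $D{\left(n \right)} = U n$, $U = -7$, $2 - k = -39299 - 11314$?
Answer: $\frac{28}{10123} \approx 0.002766$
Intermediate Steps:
$k = 50615$ ($k = 2 - \left(-39299 - 11314\right) = 2 - -50613 = 2 + 50613 = 50615$)
$D{\left(n \right)} = - 7 n$
$\frac{D{\left(-20 \right)}}{k} = \frac{\left(-7\right) \left(-20\right)}{50615} = 140 \cdot \frac{1}{50615} = \frac{28}{10123}$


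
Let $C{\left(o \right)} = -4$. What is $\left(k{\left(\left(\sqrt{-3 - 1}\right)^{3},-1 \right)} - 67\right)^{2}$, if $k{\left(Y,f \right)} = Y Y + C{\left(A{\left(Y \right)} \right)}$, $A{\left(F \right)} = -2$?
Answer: $18225$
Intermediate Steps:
$k{\left(Y,f \right)} = -4 + Y^{2}$ ($k{\left(Y,f \right)} = Y Y - 4 = Y^{2} - 4 = -4 + Y^{2}$)
$\left(k{\left(\left(\sqrt{-3 - 1}\right)^{3},-1 \right)} - 67\right)^{2} = \left(\left(-4 + \left(\left(\sqrt{-3 - 1}\right)^{3}\right)^{2}\right) - 67\right)^{2} = \left(\left(-4 + \left(\left(\sqrt{-4}\right)^{3}\right)^{2}\right) - 67\right)^{2} = \left(\left(-4 + \left(\left(2 i\right)^{3}\right)^{2}\right) - 67\right)^{2} = \left(\left(-4 + \left(- 8 i\right)^{2}\right) - 67\right)^{2} = \left(\left(-4 - 64\right) - 67\right)^{2} = \left(-68 - 67\right)^{2} = \left(-135\right)^{2} = 18225$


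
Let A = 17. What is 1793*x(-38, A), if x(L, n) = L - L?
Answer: 0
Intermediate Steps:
x(L, n) = 0
1793*x(-38, A) = 1793*0 = 0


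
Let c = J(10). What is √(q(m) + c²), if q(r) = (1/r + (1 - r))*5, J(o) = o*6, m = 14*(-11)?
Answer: 47*√46970/154 ≈ 66.144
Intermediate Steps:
m = -154
J(o) = 6*o
q(r) = 5 - 5*r + 5/r (q(r) = (1 + 1/r - r)*5 = 5 - 5*r + 5/r)
c = 60 (c = 6*10 = 60)
√(q(m) + c²) = √((5 - 5*(-154) + 5/(-154)) + 60²) = √((5 + 770 + 5*(-1/154)) + 3600) = √((5 + 770 - 5/154) + 3600) = √(119345/154 + 3600) = √(673745/154) = 47*√46970/154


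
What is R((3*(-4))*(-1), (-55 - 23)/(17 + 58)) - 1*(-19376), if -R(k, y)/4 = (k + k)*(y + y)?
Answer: 489392/25 ≈ 19576.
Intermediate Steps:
R(k, y) = -16*k*y (R(k, y) = -4*(k + k)*(y + y) = -4*2*k*2*y = -16*k*y)
R((3*(-4))*(-1), (-55 - 23)/(17 + 58)) - 1*(-19376) = -16*(3*(-4))*(-1)*(-55 - 23)/(17 + 58) - 1*(-19376) = -16*(-12*(-1))*(-78/75) + 19376 = -16*12*(-78*1/75) + 19376 = -16*12*(-26/25) + 19376 = 4992/25 + 19376 = 489392/25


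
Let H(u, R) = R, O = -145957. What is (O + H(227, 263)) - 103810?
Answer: -249504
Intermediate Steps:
(O + H(227, 263)) - 103810 = (-145957 + 263) - 103810 = -145694 - 103810 = -249504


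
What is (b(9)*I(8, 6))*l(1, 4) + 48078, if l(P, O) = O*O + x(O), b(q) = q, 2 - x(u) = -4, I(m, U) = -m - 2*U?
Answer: 44118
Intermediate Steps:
x(u) = 6 (x(u) = 2 - 1*(-4) = 2 + 4 = 6)
l(P, O) = 6 + O² (l(P, O) = O*O + 6 = O² + 6 = 6 + O²)
(b(9)*I(8, 6))*l(1, 4) + 48078 = (9*(-1*8 - 2*6))*(6 + 4²) + 48078 = (9*(-8 - 12))*(6 + 16) + 48078 = (9*(-20))*22 + 48078 = -180*22 + 48078 = -3960 + 48078 = 44118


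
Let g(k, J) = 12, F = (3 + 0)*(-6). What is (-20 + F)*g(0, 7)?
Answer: -456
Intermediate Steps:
F = -18 (F = 3*(-6) = -18)
(-20 + F)*g(0, 7) = (-20 - 18)*12 = -38*12 = -456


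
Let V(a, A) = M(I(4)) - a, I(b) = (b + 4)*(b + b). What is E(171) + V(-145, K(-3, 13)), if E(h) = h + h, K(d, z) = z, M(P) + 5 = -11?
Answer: 471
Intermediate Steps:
I(b) = 2*b*(4 + b) (I(b) = (4 + b)*(2*b) = 2*b*(4 + b))
M(P) = -16 (M(P) = -5 - 11 = -16)
V(a, A) = -16 - a
E(h) = 2*h
E(171) + V(-145, K(-3, 13)) = 2*171 + (-16 - 1*(-145)) = 342 + (-16 + 145) = 342 + 129 = 471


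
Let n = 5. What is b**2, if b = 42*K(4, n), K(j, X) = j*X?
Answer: 705600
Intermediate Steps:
K(j, X) = X*j
b = 840 (b = 42*(5*4) = 42*20 = 840)
b**2 = 840**2 = 705600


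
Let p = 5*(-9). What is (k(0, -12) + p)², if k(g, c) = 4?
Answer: 1681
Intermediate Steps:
p = -45
(k(0, -12) + p)² = (4 - 45)² = (-41)² = 1681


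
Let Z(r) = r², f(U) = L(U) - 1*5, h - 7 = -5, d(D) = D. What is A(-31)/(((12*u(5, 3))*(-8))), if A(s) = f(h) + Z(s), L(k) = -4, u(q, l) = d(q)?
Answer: -119/60 ≈ -1.9833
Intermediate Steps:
u(q, l) = q
h = 2 (h = 7 - 5 = 2)
f(U) = -9 (f(U) = -4 - 1*5 = -4 - 5 = -9)
A(s) = -9 + s²
A(-31)/(((12*u(5, 3))*(-8))) = (-9 + (-31)²)/(((12*5)*(-8))) = (-9 + 961)/((60*(-8))) = 952/(-480) = 952*(-1/480) = -119/60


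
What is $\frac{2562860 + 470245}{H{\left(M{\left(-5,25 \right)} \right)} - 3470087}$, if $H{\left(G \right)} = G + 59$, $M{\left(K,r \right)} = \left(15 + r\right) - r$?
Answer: $- \frac{1011035}{1156671} \approx -0.87409$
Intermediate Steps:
$M{\left(K,r \right)} = 15$
$H{\left(G \right)} = 59 + G$
$\frac{2562860 + 470245}{H{\left(M{\left(-5,25 \right)} \right)} - 3470087} = \frac{2562860 + 470245}{\left(59 + 15\right) - 3470087} = \frac{3033105}{74 - 3470087} = \frac{3033105}{-3470013} = 3033105 \left(- \frac{1}{3470013}\right) = - \frac{1011035}{1156671}$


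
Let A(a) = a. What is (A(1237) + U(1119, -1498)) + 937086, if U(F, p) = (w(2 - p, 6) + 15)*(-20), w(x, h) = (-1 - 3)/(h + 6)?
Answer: 2814089/3 ≈ 9.3803e+5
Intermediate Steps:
w(x, h) = -4/(6 + h)
U(F, p) = -880/3 (U(F, p) = (-4/(6 + 6) + 15)*(-20) = (-4/12 + 15)*(-20) = (-4*1/12 + 15)*(-20) = (-⅓ + 15)*(-20) = (44/3)*(-20) = -880/3)
(A(1237) + U(1119, -1498)) + 937086 = (1237 - 880/3) + 937086 = 2831/3 + 937086 = 2814089/3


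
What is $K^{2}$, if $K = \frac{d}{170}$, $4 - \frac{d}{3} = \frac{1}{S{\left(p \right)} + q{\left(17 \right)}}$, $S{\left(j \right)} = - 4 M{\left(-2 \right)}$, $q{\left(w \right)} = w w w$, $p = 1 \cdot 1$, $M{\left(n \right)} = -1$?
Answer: $\frac{386790889}{77634676900} \approx 0.0049822$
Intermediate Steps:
$p = 1$
$q{\left(w \right)} = w^{3}$ ($q{\left(w \right)} = w^{2} w = w^{3}$)
$S{\left(j \right)} = 4$ ($S{\left(j \right)} = \left(-4\right) \left(-1\right) = 4$)
$d = \frac{19667}{1639}$ ($d = 12 - \frac{3}{4 + 17^{3}} = 12 - \frac{3}{4 + 4913} = 12 - \frac{3}{4917} = 12 - \frac{1}{1639} = \frac{19667}{1639} \approx 11.999$)
$K = \frac{19667}{278630}$ ($K = \frac{19667}{1639 \cdot 170} = \frac{19667}{1639} \cdot \frac{1}{170} = \frac{19667}{278630} \approx 0.070585$)
$K^{2} = \left(\frac{19667}{278630}\right)^{2} = \frac{386790889}{77634676900}$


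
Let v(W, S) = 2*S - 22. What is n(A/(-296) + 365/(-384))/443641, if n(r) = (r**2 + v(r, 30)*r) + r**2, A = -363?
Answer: 1073300449/44778297434112 ≈ 2.3969e-5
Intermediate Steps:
v(W, S) = -22 + 2*S
n(r) = 2*r**2 + 38*r (n(r) = (r**2 + (-22 + 2*30)*r) + r**2 = (r**2 + (-22 + 60)*r) + r**2 = (r**2 + 38*r) + r**2 = 2*r**2 + 38*r)
n(A/(-296) + 365/(-384))/443641 = (2*(-363/(-296) + 365/(-384))*(19 + (-363/(-296) + 365/(-384))))/443641 = (2*(-363*(-1/296) + 365*(-1/384))*(19 + (-363*(-1/296) + 365*(-1/384))))*(1/443641) = (2*(363/296 - 365/384)*(19 + (363/296 - 365/384)))*(1/443641) = (2*(3919/14208)*(19 + 3919/14208))*(1/443641) = (2*(3919/14208)*(273871/14208))*(1/443641) = (1073300449/100933632)*(1/443641) = 1073300449/44778297434112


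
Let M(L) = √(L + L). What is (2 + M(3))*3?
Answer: 6 + 3*√6 ≈ 13.348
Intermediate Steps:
M(L) = √2*√L (M(L) = √(2*L) = √2*√L)
(2 + M(3))*3 = (2 + √2*√3)*3 = (2 + √6)*3 = 6 + 3*√6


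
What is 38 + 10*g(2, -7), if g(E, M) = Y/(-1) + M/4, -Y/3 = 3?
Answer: 221/2 ≈ 110.50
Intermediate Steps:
Y = -9 (Y = -3*3 = -9)
g(E, M) = 9 + M/4 (g(E, M) = -9/(-1) + M/4 = -9*(-1) + M*(¼) = 9 + M/4)
38 + 10*g(2, -7) = 38 + 10*(9 + (¼)*(-7)) = 38 + 10*(9 - 7/4) = 38 + 10*(29/4) = 38 + 145/2 = 221/2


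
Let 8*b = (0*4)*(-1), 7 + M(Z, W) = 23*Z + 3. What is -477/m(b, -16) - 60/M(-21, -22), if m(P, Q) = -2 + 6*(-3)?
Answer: 233499/9740 ≈ 23.973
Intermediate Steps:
M(Z, W) = -4 + 23*Z (M(Z, W) = -7 + (23*Z + 3) = -7 + (3 + 23*Z) = -4 + 23*Z)
b = 0 (b = ((0*4)*(-1))/8 = (0*(-1))/8 = (⅛)*0 = 0)
m(P, Q) = -20 (m(P, Q) = -2 - 18 = -20)
-477/m(b, -16) - 60/M(-21, -22) = -477/(-20) - 60/(-4 + 23*(-21)) = -477*(-1/20) - 60/(-4 - 483) = 477/20 - 60/(-487) = 477/20 - 60*(-1/487) = 477/20 + 60/487 = 233499/9740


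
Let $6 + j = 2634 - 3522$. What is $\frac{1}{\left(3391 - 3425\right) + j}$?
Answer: $- \frac{1}{928} \approx -0.0010776$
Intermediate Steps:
$j = -894$ ($j = -6 + \left(2634 - 3522\right) = -6 - 888 = -894$)
$\frac{1}{\left(3391 - 3425\right) + j} = \frac{1}{\left(3391 - 3425\right) - 894} = \frac{1}{-34 - 894} = \frac{1}{-928} = - \frac{1}{928}$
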